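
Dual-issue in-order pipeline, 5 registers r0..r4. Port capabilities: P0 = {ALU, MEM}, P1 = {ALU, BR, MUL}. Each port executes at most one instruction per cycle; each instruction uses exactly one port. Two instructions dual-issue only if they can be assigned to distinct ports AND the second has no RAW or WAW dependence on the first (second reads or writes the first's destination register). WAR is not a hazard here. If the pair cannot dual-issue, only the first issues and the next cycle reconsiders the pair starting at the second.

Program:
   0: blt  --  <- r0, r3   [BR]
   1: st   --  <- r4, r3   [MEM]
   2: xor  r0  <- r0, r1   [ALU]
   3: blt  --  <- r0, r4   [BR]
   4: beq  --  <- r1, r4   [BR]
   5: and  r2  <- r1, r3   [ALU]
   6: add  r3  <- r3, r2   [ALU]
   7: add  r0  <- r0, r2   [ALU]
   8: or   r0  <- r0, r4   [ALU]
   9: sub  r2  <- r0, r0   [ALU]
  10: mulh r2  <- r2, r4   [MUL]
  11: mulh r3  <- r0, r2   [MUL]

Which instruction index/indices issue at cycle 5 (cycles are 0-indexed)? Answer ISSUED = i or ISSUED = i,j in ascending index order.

0. blt.BR+st.MEM @i0&i1  | dual
1. xor.ALU @i2  | RAW r0
2. blt.BR @i3  | no-port BR/BR
3. beq.BR+and.ALU @i4&i5  | dual
4. add.ALU+add.ALU @i6&i7  | dual
5. or.ALU @i8  | RAW r0
6. sub.ALU @i9  | RAW+WAW r2
7. mulh.MUL @i10  | no-port MUL/MUL
8. mulh.MUL @i11  | tail

ISSUED = 8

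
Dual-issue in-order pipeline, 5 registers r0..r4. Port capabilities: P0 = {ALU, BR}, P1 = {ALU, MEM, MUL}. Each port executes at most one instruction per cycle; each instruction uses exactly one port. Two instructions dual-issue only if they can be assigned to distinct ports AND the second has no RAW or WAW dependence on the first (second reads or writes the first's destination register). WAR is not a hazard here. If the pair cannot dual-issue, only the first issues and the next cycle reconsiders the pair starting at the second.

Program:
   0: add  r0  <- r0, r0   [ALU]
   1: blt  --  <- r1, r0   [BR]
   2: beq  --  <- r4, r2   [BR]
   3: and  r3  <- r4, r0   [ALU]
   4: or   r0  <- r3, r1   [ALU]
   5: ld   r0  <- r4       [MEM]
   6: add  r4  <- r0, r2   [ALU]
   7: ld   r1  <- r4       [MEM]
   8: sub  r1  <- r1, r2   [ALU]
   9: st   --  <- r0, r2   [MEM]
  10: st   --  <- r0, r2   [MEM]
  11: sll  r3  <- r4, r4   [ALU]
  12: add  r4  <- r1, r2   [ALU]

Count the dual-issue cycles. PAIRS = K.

PAIRS = 3

#0 head=0: add.ALU i0 RAW r0
#1 head=1: blt.BR i1 no-port BR/BR
#2 head=2: beq.BR and.ALU i2&i3 2-wide
#3 head=4: or.ALU i4 WAW r0
#4 head=5: ld.MEM i5 RAW r0
#5 head=6: add.ALU i6 RAW r4
#6 head=7: ld.MEM i7 RAW+WAW r1
#7 head=8: sub.ALU st.MEM i8&i9 2-wide
#8 head=10: st.MEM sll.ALU i10&i11 2-wide
#9 head=12: add.ALU i12 tail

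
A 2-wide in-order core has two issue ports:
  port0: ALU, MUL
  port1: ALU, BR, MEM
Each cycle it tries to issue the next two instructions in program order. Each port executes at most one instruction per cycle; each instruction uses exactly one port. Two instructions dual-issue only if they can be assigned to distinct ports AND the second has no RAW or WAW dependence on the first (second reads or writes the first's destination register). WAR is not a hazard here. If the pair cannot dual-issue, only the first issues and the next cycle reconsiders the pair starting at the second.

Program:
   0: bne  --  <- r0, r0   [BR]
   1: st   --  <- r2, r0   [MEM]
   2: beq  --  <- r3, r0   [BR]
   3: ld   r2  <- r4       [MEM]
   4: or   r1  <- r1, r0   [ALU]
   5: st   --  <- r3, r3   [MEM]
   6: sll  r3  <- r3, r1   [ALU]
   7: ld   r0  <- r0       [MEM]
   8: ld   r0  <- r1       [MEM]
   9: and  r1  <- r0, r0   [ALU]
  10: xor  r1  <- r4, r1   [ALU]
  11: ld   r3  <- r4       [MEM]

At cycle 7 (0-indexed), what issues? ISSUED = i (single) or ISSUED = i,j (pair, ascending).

ISSUED = 9

  cy0 -> i0 (bne.BR) no-port BR/MEM
  cy1 -> i1 (st.MEM) no-port MEM/BR
  cy2 -> i2 (beq.BR) no-port BR/MEM
  cy3 -> i3,i4 (ld.MEM;or.ALU) pair
  cy4 -> i5,i6 (st.MEM;sll.ALU) pair
  cy5 -> i7 (ld.MEM) no-port MEM/MEM
  cy6 -> i8 (ld.MEM) RAW r0
  cy7 -> i9 (and.ALU) RAW+WAW r1
  cy8 -> i10,i11 (xor.ALU;ld.MEM) pair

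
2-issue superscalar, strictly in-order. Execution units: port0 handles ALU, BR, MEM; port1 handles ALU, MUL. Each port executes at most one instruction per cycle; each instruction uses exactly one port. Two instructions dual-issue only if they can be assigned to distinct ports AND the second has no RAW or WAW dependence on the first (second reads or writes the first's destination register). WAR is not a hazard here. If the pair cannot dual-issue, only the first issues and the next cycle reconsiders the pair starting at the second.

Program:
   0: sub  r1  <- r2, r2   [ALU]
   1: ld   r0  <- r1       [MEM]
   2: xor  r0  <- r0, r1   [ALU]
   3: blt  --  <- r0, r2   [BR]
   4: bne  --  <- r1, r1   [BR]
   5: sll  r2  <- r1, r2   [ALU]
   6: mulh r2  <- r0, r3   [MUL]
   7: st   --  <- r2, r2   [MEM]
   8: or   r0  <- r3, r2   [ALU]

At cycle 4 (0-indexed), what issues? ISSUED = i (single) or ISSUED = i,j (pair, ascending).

#0 head=0: sub.ALU i0 RAW r1
#1 head=1: ld.MEM i1 RAW+WAW r0
#2 head=2: xor.ALU i2 RAW r0
#3 head=3: blt.BR i3 no-port BR/BR
#4 head=4: bne.BR sll.ALU i4&i5 dual
#5 head=6: mulh.MUL i6 RAW r2
#6 head=7: st.MEM or.ALU i7&i8 dual

ISSUED = 4,5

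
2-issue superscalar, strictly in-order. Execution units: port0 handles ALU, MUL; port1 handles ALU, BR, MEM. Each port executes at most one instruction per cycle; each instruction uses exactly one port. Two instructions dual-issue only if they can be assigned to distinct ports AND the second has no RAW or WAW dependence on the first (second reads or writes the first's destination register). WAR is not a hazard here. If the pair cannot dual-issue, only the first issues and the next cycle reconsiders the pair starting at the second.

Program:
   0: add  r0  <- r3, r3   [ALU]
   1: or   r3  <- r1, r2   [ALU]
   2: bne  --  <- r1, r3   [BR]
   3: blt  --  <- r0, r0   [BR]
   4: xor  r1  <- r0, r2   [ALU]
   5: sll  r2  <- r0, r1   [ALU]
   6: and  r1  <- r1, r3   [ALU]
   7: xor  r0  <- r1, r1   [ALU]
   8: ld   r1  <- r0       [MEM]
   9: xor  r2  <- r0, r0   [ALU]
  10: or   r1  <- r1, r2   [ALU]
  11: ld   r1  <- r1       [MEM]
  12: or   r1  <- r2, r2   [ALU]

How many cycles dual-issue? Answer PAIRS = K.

PAIRS = 4

  cy0 -> i0+i1 (add.ALU+or.ALU) pair
  cy1 -> i2 (bne.BR) no-port BR/BR
  cy2 -> i3+i4 (blt.BR+xor.ALU) pair
  cy3 -> i5+i6 (sll.ALU+and.ALU) pair
  cy4 -> i7 (xor.ALU) RAW r0
  cy5 -> i8+i9 (ld.MEM+xor.ALU) pair
  cy6 -> i10 (or.ALU) RAW+WAW r1
  cy7 -> i11 (ld.MEM) WAW r1
  cy8 -> i12 (or.ALU) tail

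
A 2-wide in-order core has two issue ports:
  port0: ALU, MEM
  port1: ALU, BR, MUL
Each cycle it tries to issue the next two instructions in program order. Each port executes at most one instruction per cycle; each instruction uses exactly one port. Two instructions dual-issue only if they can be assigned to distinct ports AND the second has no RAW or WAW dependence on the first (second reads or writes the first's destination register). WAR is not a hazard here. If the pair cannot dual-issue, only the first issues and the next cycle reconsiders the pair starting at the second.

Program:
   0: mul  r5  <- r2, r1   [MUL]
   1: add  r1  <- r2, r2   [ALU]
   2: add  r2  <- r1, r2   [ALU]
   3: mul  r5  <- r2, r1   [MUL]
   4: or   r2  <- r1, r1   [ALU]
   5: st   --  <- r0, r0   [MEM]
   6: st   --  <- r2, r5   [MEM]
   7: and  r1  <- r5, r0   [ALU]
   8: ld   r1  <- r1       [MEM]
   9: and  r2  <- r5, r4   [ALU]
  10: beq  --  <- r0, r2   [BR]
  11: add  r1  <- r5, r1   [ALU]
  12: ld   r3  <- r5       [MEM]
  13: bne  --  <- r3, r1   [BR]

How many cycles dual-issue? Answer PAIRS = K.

PAIRS = 5

#0 head=0: mul.MUL;add.ALU i0&i1 dual
#1 head=2: add.ALU i2 RAW r2
#2 head=3: mul.MUL;or.ALU i3&i4 dual
#3 head=5: st.MEM i5 no-port MEM/MEM
#4 head=6: st.MEM;and.ALU i6&i7 dual
#5 head=8: ld.MEM;and.ALU i8&i9 dual
#6 head=10: beq.BR;add.ALU i10&i11 dual
#7 head=12: ld.MEM i12 RAW r3
#8 head=13: bne.BR i13 tail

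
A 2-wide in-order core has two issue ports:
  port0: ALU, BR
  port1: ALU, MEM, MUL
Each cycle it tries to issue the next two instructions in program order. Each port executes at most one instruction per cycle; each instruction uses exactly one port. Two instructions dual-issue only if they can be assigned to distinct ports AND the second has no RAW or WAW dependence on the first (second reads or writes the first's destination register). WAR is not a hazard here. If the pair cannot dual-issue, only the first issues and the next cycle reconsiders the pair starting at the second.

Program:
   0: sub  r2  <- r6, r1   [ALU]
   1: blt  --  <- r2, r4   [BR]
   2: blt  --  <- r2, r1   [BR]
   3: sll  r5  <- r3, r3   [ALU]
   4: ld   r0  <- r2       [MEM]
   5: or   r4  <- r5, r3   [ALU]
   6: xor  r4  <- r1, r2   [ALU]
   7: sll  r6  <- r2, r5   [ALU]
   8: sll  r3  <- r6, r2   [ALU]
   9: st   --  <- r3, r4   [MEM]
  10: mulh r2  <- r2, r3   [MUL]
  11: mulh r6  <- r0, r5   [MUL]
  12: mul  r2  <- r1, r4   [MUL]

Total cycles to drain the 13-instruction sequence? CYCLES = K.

[0] i0  sub.ALU  -- RAW r2
[1] i1  blt.BR  -- no-port BR/BR
[2] i2+i3  blt.BR sll.ALU  -- dual
[3] i4+i5  ld.MEM or.ALU  -- dual
[4] i6+i7  xor.ALU sll.ALU  -- dual
[5] i8  sll.ALU  -- RAW r3
[6] i9  st.MEM  -- no-port MEM/MUL
[7] i10  mulh.MUL  -- no-port MUL/MUL
[8] i11  mulh.MUL  -- no-port MUL/MUL
[9] i12  mul.MUL  -- tail

CYCLES = 10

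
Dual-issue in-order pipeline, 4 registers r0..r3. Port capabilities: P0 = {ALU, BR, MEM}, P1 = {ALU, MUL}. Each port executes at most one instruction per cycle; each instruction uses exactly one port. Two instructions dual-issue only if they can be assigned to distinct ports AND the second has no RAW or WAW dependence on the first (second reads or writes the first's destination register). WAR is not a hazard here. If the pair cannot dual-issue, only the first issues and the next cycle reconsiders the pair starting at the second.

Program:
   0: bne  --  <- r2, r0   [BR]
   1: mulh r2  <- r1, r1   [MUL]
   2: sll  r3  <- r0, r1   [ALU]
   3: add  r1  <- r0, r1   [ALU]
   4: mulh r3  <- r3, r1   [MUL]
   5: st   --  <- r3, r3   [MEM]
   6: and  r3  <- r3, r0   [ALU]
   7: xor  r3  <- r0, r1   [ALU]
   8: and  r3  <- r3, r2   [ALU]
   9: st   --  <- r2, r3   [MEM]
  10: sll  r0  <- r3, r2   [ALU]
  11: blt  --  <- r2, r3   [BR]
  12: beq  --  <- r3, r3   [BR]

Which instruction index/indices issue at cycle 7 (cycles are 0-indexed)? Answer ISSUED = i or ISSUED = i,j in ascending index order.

[0] i0+i1  bne.BR;mulh.MUL  -- pair
[1] i2+i3  sll.ALU;add.ALU  -- pair
[2] i4  mulh.MUL  -- RAW r3
[3] i5+i6  st.MEM;and.ALU  -- pair
[4] i7  xor.ALU  -- RAW+WAW r3
[5] i8  and.ALU  -- RAW r3
[6] i9+i10  st.MEM;sll.ALU  -- pair
[7] i11  blt.BR  -- no-port BR/BR
[8] i12  beq.BR  -- tail

ISSUED = 11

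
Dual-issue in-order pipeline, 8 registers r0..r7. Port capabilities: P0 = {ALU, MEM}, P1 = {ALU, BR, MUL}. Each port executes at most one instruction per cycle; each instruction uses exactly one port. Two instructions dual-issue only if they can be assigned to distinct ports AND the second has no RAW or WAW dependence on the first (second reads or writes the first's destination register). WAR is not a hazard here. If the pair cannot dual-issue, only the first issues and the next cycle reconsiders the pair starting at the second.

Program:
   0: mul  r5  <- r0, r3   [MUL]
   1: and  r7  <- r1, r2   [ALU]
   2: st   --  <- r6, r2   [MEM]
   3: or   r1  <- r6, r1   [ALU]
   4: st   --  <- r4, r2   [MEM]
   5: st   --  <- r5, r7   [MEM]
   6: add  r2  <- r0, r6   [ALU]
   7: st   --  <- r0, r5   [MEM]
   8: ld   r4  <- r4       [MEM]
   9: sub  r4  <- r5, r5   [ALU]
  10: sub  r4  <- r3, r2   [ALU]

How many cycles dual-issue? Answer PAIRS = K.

PAIRS = 3

#0 head=0: mul.MUL+and.ALU i0/i1 pair
#1 head=2: st.MEM+or.ALU i2/i3 pair
#2 head=4: st.MEM i4 no-port MEM/MEM
#3 head=5: st.MEM+add.ALU i5/i6 pair
#4 head=7: st.MEM i7 no-port MEM/MEM
#5 head=8: ld.MEM i8 WAW r4
#6 head=9: sub.ALU i9 WAW r4
#7 head=10: sub.ALU i10 tail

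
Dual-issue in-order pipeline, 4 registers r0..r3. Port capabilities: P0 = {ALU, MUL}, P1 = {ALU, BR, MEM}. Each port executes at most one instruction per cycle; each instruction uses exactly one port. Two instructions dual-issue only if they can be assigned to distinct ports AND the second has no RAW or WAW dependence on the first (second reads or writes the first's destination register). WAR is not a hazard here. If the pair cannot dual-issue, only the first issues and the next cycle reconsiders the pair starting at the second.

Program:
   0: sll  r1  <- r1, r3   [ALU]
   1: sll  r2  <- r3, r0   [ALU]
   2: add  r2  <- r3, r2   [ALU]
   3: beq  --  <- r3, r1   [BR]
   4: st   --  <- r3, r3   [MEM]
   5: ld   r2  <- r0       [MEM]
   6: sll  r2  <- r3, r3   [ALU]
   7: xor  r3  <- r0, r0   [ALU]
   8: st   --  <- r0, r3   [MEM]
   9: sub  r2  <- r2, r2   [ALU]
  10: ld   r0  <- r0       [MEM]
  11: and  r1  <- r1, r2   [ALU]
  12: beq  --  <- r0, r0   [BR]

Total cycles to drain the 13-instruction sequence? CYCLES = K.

c0: i0+i1 sll;sll  pair
c1: i2+i3 add;beq  pair
c2: i4 st  no-port MEM/MEM
c3: i5 ld  WAW r2
c4: i6+i7 sll;xor  pair
c5: i8+i9 st;sub  pair
c6: i10+i11 ld;and  pair
c7: i12 beq  tail

CYCLES = 8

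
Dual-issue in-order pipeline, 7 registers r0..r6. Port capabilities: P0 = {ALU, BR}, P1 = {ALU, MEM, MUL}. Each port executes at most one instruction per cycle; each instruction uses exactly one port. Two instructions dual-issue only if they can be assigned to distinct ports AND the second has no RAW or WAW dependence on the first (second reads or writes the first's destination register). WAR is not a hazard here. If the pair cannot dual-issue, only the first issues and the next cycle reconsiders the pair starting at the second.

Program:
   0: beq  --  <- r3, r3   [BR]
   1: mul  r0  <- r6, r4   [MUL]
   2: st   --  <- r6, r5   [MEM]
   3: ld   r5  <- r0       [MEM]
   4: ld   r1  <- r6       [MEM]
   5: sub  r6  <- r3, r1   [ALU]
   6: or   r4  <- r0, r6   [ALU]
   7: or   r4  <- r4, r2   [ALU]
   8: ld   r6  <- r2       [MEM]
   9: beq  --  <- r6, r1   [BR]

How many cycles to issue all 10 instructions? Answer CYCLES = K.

CYCLES = 8

0. beq;mul @i0&i1  | pair
1. st @i2  | no-port MEM/MEM
2. ld @i3  | no-port MEM/MEM
3. ld @i4  | RAW r1
4. sub @i5  | RAW r6
5. or @i6  | RAW+WAW r4
6. or;ld @i7&i8  | pair
7. beq @i9  | tail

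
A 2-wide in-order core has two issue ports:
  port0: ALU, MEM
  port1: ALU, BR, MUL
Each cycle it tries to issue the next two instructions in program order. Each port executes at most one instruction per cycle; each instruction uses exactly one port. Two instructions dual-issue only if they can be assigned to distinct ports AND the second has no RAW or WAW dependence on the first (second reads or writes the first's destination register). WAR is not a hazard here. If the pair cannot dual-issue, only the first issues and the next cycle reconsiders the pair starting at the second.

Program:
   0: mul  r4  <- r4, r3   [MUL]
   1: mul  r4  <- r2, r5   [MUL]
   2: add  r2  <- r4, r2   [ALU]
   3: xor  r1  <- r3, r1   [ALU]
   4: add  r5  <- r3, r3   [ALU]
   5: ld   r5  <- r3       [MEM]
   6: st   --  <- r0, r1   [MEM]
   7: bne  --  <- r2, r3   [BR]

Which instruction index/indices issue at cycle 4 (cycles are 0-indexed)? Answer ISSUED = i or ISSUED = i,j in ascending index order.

c0: i0 mul.MUL  no-port MUL/MUL
c1: i1 mul.MUL  RAW r4
c2: i2/i3 add.ALU xor.ALU  dual
c3: i4 add.ALU  WAW r5
c4: i5 ld.MEM  no-port MEM/MEM
c5: i6/i7 st.MEM bne.BR  dual

ISSUED = 5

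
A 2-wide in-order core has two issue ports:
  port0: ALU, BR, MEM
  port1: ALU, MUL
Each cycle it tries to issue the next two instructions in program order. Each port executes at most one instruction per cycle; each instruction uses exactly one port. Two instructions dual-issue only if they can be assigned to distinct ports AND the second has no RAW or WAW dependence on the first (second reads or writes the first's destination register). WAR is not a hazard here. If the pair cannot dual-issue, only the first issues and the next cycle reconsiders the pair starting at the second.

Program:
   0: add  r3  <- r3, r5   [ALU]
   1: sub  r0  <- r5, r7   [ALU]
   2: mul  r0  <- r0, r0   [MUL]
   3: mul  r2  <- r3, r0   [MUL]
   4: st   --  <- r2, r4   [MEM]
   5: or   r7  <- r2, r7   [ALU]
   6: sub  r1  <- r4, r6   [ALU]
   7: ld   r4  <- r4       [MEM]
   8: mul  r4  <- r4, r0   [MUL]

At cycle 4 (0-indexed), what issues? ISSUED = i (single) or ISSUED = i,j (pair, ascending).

  cy0 -> i0/i1 (add+sub) pair
  cy1 -> i2 (mul) no-port MUL/MUL
  cy2 -> i3 (mul) RAW r2
  cy3 -> i4/i5 (st+or) pair
  cy4 -> i6/i7 (sub+ld) pair
  cy5 -> i8 (mul) tail

ISSUED = 6,7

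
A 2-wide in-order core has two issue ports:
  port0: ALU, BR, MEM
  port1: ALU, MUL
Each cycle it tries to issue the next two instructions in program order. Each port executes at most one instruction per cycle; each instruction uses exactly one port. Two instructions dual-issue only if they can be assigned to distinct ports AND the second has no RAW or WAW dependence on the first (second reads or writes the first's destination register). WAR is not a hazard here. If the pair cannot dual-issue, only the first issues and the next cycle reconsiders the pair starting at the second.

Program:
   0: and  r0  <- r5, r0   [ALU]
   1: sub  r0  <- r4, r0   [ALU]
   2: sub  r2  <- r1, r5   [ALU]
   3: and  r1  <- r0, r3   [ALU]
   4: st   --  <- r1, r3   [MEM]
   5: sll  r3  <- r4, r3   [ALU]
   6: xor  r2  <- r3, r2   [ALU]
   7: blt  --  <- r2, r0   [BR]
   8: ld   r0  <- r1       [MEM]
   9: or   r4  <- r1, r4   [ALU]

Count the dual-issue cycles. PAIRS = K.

PAIRS = 3

c0: i0 and.ALU  RAW+WAW r0
c1: i1&i2 sub.ALU+sub.ALU  2-wide
c2: i3 and.ALU  RAW r1
c3: i4&i5 st.MEM+sll.ALU  2-wide
c4: i6 xor.ALU  RAW r2
c5: i7 blt.BR  no-port BR/MEM
c6: i8&i9 ld.MEM+or.ALU  2-wide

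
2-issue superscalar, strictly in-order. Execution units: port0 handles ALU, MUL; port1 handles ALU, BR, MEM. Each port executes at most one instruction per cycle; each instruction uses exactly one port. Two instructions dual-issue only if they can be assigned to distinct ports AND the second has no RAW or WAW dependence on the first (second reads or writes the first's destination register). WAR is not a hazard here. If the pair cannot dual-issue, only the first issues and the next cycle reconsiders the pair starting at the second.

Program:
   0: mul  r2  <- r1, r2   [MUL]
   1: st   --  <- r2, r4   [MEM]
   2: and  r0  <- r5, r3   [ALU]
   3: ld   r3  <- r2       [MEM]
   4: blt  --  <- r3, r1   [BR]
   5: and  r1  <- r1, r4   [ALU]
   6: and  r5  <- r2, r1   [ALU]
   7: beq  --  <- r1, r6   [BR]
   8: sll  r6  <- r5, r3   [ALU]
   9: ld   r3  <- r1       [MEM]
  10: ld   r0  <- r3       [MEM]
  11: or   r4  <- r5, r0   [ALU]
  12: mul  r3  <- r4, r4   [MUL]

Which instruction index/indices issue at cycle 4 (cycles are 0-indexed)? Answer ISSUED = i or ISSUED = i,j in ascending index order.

ISSUED = 6,7

c0: i0 mul  RAW r2
c1: i1/i2 st/and  pair
c2: i3 ld  no-port MEM/BR
c3: i4/i5 blt/and  pair
c4: i6/i7 and/beq  pair
c5: i8/i9 sll/ld  pair
c6: i10 ld  RAW r0
c7: i11 or  RAW r4
c8: i12 mul  tail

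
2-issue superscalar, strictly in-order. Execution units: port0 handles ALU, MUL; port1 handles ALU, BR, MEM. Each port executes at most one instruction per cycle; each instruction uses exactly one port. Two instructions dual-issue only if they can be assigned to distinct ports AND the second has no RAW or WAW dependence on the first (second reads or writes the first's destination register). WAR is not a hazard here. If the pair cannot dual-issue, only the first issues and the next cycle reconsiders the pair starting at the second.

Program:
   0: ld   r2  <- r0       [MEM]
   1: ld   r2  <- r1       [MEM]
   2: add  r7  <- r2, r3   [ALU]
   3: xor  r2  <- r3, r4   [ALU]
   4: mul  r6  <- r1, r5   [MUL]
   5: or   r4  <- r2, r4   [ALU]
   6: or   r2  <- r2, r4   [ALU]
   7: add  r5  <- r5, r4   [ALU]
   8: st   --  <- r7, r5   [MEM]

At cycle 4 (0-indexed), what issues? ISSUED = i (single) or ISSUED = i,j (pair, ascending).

ISSUED = 6,7

  cy0 -> i0 (ld) no-port MEM/MEM
  cy1 -> i1 (ld) RAW r2
  cy2 -> i2&i3 (add+xor) dual
  cy3 -> i4&i5 (mul+or) dual
  cy4 -> i6&i7 (or+add) dual
  cy5 -> i8 (st) tail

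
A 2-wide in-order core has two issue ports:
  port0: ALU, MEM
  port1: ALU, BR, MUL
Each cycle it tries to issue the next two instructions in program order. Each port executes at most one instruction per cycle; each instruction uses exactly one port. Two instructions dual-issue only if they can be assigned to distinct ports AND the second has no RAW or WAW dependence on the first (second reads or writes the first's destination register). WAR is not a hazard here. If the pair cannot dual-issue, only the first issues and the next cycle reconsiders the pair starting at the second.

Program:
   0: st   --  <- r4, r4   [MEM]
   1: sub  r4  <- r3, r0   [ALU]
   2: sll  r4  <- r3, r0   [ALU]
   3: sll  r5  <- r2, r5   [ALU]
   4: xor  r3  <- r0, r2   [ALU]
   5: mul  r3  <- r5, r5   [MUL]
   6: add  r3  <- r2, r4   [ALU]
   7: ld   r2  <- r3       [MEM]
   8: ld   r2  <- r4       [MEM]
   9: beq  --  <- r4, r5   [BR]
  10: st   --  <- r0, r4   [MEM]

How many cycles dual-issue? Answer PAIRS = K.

PAIRS = 3

t=0 i0,i1:st+sub ; dual
t=1 i2,i3:sll+sll ; dual
t=2 i4:xor ; WAW r3
t=3 i5:mul ; WAW r3
t=4 i6:add ; RAW r3
t=5 i7:ld ; no-port MEM/MEM
t=6 i8,i9:ld+beq ; dual
t=7 i10:st ; tail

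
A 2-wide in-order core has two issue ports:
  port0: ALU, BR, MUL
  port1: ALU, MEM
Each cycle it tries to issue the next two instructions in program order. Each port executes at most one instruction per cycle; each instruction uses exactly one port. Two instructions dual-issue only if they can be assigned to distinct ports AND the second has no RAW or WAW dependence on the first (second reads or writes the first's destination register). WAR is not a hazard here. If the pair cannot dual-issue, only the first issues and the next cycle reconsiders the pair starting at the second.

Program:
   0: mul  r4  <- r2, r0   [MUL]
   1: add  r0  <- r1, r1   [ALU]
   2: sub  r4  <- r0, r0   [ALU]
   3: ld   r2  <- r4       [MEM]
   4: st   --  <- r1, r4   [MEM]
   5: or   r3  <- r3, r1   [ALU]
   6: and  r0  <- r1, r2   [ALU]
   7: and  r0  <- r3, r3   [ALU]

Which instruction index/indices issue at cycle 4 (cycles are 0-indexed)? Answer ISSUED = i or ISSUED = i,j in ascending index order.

ISSUED = 6

c0: i0,i1 mul add  2-wide
c1: i2 sub  RAW r4
c2: i3 ld  no-port MEM/MEM
c3: i4,i5 st or  2-wide
c4: i6 and  WAW r0
c5: i7 and  tail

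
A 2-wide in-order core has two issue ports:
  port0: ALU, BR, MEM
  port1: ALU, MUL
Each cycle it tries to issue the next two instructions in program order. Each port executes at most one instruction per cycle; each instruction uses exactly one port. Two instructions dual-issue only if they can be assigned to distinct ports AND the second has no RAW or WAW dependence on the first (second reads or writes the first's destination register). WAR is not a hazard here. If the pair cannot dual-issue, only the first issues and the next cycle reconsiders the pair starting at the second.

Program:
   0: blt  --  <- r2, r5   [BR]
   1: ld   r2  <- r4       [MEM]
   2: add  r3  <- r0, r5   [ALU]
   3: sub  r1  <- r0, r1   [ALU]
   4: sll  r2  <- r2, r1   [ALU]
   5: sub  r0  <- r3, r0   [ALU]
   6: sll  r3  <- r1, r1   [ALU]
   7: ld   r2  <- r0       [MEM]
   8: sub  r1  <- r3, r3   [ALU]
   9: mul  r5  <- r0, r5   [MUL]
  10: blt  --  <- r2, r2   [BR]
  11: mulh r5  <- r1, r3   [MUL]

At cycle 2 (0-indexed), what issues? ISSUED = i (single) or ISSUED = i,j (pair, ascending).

ISSUED = 3

[0] i0  blt.BR  -- no-port BR/MEM
[1] i1/i2  ld.MEM add.ALU  -- pair
[2] i3  sub.ALU  -- RAW r1
[3] i4/i5  sll.ALU sub.ALU  -- pair
[4] i6/i7  sll.ALU ld.MEM  -- pair
[5] i8/i9  sub.ALU mul.MUL  -- pair
[6] i10/i11  blt.BR mulh.MUL  -- pair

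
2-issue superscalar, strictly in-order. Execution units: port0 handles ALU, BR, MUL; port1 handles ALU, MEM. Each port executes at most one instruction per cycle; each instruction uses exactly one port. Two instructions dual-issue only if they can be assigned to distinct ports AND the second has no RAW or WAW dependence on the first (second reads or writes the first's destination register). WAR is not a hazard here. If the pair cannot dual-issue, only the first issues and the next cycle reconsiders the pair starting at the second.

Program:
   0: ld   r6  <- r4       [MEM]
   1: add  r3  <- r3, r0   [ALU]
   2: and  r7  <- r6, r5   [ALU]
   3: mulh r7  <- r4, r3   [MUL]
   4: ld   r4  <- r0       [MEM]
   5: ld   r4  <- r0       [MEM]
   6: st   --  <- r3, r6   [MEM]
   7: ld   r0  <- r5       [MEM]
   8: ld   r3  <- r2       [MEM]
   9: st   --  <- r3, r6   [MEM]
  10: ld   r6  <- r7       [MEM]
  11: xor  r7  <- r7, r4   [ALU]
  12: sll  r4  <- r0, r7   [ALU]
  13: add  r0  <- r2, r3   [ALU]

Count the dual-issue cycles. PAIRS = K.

PAIRS = 4

#0 head=0: ld.MEM/add.ALU i0,i1 dual
#1 head=2: and.ALU i2 WAW r7
#2 head=3: mulh.MUL/ld.MEM i3,i4 dual
#3 head=5: ld.MEM i5 no-port MEM/MEM
#4 head=6: st.MEM i6 no-port MEM/MEM
#5 head=7: ld.MEM i7 no-port MEM/MEM
#6 head=8: ld.MEM i8 no-port MEM/MEM
#7 head=9: st.MEM i9 no-port MEM/MEM
#8 head=10: ld.MEM/xor.ALU i10,i11 dual
#9 head=12: sll.ALU/add.ALU i12,i13 dual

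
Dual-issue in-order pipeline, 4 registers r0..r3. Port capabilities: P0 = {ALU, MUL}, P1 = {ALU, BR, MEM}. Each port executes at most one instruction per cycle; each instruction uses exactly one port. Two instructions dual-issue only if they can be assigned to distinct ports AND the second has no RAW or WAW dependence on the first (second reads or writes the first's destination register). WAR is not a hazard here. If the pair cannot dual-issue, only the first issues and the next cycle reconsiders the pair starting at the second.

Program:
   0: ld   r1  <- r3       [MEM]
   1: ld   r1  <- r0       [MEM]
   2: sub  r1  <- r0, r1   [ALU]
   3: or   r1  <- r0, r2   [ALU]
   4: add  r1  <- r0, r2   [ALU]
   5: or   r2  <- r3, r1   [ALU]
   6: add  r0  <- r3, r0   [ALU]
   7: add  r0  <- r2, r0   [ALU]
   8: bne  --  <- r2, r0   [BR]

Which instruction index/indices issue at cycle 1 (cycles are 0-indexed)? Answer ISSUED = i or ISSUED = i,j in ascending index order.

ISSUED = 1

c0: i0 ld  no-port MEM/MEM
c1: i1 ld  RAW+WAW r1
c2: i2 sub  WAW r1
c3: i3 or  WAW r1
c4: i4 add  RAW r1
c5: i5,i6 or;add  2-wide
c6: i7 add  RAW r0
c7: i8 bne  tail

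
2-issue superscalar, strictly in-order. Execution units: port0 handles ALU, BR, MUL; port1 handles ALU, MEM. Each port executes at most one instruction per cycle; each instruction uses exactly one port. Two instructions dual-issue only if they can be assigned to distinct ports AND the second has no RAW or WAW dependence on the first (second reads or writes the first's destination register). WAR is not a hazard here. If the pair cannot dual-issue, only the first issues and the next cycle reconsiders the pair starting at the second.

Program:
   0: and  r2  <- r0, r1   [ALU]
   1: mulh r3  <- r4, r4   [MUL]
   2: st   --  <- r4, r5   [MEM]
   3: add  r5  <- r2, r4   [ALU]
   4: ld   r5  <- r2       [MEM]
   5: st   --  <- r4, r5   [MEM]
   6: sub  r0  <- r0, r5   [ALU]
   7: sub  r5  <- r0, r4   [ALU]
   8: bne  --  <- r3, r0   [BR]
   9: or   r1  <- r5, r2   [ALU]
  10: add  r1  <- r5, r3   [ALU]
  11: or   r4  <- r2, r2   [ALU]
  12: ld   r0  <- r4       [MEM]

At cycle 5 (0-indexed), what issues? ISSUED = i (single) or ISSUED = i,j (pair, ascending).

0. and/mulh @i0&i1  | dual
1. st/add @i2&i3  | dual
2. ld @i4  | no-port MEM/MEM
3. st/sub @i5&i6  | dual
4. sub/bne @i7&i8  | dual
5. or @i9  | WAW r1
6. add/or @i10&i11  | dual
7. ld @i12  | tail

ISSUED = 9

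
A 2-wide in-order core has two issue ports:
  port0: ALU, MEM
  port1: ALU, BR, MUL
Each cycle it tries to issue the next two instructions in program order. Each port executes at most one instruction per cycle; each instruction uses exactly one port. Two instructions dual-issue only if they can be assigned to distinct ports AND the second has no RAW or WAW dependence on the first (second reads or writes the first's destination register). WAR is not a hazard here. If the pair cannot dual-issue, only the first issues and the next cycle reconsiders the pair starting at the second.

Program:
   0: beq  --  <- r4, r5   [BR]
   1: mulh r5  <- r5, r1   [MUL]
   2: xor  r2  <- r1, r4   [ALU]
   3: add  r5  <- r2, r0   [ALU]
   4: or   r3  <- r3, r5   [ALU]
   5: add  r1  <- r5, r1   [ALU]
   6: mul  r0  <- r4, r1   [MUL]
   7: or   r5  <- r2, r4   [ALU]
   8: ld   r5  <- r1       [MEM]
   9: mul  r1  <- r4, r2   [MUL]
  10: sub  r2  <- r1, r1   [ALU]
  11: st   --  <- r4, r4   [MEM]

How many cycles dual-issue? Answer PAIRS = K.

PAIRS = 5

0. beq.BR @i0  | no-port BR/MUL
1. mulh.MUL;xor.ALU @i1+i2  | 2-wide
2. add.ALU @i3  | RAW r5
3. or.ALU;add.ALU @i4+i5  | 2-wide
4. mul.MUL;or.ALU @i6+i7  | 2-wide
5. ld.MEM;mul.MUL @i8+i9  | 2-wide
6. sub.ALU;st.MEM @i10+i11  | 2-wide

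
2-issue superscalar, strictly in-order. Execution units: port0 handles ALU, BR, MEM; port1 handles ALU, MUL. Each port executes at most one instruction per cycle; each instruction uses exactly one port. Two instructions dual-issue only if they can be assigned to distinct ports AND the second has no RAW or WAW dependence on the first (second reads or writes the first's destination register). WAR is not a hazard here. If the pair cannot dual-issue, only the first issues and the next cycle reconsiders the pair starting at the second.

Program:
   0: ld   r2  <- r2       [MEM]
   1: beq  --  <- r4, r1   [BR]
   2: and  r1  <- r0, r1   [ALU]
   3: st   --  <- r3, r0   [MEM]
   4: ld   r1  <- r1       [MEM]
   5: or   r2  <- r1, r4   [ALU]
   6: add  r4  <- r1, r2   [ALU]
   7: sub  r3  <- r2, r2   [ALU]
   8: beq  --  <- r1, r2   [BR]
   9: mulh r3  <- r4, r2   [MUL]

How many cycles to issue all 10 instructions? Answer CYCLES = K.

t=0 i0:ld.MEM ; no-port MEM/BR
t=1 i1/i2:beq.BR and.ALU ; 2-wide
t=2 i3:st.MEM ; no-port MEM/MEM
t=3 i4:ld.MEM ; RAW r1
t=4 i5:or.ALU ; RAW r2
t=5 i6/i7:add.ALU sub.ALU ; 2-wide
t=6 i8/i9:beq.BR mulh.MUL ; 2-wide

CYCLES = 7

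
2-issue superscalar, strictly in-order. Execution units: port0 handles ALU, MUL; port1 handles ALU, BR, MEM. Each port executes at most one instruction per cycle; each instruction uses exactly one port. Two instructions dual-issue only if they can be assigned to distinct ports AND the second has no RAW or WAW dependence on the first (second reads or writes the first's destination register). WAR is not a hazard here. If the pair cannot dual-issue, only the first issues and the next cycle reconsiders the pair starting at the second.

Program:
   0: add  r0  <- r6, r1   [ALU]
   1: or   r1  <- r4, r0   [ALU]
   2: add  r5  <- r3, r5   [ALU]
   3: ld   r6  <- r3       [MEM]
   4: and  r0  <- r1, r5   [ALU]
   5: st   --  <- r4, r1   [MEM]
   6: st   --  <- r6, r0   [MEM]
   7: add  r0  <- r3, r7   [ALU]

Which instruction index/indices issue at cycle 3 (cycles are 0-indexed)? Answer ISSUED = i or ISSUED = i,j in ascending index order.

t=0 i0:add ; RAW r0
t=1 i1/i2:or;add ; pair
t=2 i3/i4:ld;and ; pair
t=3 i5:st ; no-port MEM/MEM
t=4 i6/i7:st;add ; pair

ISSUED = 5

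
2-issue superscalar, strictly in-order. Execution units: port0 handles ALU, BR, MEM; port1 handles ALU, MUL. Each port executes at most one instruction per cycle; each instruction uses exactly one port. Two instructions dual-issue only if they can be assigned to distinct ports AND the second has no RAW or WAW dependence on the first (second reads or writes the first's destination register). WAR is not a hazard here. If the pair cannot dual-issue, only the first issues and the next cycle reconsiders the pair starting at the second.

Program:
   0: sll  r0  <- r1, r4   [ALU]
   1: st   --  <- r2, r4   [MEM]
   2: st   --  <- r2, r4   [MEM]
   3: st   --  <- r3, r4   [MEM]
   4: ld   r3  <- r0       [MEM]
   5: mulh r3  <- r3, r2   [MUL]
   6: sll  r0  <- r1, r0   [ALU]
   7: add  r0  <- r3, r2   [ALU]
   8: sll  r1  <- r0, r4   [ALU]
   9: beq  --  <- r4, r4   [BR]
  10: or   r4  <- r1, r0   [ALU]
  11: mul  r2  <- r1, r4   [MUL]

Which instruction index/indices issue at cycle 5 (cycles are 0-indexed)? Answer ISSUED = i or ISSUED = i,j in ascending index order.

[0] i0&i1  sll.ALU st.MEM  -- pair
[1] i2  st.MEM  -- no-port MEM/MEM
[2] i3  st.MEM  -- no-port MEM/MEM
[3] i4  ld.MEM  -- RAW+WAW r3
[4] i5&i6  mulh.MUL sll.ALU  -- pair
[5] i7  add.ALU  -- RAW r0
[6] i8&i9  sll.ALU beq.BR  -- pair
[7] i10  or.ALU  -- RAW r4
[8] i11  mul.MUL  -- tail

ISSUED = 7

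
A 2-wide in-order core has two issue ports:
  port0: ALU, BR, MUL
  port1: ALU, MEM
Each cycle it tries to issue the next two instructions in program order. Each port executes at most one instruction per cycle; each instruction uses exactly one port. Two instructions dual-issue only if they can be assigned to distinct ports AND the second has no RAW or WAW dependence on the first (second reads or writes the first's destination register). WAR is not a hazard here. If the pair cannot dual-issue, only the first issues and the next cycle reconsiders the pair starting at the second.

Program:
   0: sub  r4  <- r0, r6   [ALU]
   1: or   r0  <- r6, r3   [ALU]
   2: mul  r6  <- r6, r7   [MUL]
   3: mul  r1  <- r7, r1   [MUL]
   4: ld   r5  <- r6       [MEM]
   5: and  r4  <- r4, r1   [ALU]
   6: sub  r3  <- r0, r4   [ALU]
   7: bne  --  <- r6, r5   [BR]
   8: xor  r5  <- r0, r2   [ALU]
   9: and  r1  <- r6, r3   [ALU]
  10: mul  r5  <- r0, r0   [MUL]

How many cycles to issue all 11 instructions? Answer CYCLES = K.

CYCLES = 7

  cy0 -> i0+i1 (sub;or) 2-wide
  cy1 -> i2 (mul) no-port MUL/MUL
  cy2 -> i3+i4 (mul;ld) 2-wide
  cy3 -> i5 (and) RAW r4
  cy4 -> i6+i7 (sub;bne) 2-wide
  cy5 -> i8+i9 (xor;and) 2-wide
  cy6 -> i10 (mul) tail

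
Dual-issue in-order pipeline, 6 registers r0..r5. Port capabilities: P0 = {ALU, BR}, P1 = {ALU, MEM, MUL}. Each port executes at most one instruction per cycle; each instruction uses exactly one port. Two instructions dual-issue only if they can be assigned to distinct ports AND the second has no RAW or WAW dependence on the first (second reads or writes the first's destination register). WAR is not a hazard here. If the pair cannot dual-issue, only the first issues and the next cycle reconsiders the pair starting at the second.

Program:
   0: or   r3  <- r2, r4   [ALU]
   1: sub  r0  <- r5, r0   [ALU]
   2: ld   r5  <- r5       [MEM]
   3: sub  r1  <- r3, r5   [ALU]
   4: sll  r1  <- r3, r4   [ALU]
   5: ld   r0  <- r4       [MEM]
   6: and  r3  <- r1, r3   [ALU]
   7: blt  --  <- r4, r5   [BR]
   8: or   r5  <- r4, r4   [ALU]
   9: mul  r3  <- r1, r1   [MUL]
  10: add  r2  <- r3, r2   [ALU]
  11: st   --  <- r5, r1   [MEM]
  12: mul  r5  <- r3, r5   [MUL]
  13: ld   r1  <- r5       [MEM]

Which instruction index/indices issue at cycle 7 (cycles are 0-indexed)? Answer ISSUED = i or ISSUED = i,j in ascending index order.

ISSUED = 12

#0 head=0: or.ALU;sub.ALU i0/i1 2-wide
#1 head=2: ld.MEM i2 RAW r5
#2 head=3: sub.ALU i3 WAW r1
#3 head=4: sll.ALU;ld.MEM i4/i5 2-wide
#4 head=6: and.ALU;blt.BR i6/i7 2-wide
#5 head=8: or.ALU;mul.MUL i8/i9 2-wide
#6 head=10: add.ALU;st.MEM i10/i11 2-wide
#7 head=12: mul.MUL i12 no-port MUL/MEM
#8 head=13: ld.MEM i13 tail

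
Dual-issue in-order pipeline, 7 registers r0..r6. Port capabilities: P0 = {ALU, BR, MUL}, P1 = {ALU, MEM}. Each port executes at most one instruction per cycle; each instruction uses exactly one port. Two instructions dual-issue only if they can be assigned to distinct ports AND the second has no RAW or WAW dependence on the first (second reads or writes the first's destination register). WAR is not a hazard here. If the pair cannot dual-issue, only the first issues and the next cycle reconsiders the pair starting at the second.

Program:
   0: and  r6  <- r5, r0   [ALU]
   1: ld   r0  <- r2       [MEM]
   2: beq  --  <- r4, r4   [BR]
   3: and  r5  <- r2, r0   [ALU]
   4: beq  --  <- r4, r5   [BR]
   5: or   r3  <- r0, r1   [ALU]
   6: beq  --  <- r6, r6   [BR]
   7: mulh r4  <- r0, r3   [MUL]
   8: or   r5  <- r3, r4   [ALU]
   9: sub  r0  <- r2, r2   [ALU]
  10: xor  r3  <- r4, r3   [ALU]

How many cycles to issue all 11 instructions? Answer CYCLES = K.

#0 head=0: and ld i0,i1 pair
#1 head=2: beq and i2,i3 pair
#2 head=4: beq or i4,i5 pair
#3 head=6: beq i6 no-port BR/MUL
#4 head=7: mulh i7 RAW r4
#5 head=8: or sub i8,i9 pair
#6 head=10: xor i10 tail

CYCLES = 7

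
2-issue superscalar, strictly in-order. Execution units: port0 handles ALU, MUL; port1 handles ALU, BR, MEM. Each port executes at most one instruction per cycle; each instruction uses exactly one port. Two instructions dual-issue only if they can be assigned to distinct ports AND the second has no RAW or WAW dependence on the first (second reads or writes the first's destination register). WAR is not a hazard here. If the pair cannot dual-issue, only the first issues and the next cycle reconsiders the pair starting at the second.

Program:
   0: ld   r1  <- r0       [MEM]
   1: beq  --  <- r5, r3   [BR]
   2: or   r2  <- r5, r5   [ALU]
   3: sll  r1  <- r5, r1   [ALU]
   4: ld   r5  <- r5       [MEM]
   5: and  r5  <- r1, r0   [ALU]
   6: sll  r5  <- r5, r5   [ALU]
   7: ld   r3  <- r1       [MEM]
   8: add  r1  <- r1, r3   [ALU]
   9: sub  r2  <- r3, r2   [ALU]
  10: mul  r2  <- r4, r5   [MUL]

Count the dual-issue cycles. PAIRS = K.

#0 head=0: ld i0 no-port MEM/BR
#1 head=1: beq+or i1/i2 2-wide
#2 head=3: sll+ld i3/i4 2-wide
#3 head=5: and i5 RAW+WAW r5
#4 head=6: sll+ld i6/i7 2-wide
#5 head=8: add+sub i8/i9 2-wide
#6 head=10: mul i10 tail

PAIRS = 4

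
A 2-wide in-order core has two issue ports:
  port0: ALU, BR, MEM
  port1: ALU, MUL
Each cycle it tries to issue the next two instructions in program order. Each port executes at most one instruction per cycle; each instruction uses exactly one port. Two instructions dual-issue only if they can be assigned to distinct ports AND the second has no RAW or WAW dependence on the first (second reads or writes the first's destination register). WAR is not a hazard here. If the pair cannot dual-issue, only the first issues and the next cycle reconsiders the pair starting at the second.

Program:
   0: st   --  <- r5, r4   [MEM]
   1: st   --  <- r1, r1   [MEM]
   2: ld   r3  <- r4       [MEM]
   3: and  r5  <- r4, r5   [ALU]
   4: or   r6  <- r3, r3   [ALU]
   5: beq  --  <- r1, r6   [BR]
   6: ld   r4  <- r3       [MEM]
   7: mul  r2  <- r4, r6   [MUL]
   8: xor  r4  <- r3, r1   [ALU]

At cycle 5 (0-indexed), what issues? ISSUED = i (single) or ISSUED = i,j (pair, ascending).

  cy0 -> i0 (st) no-port MEM/MEM
  cy1 -> i1 (st) no-port MEM/MEM
  cy2 -> i2/i3 (ld;and) 2-wide
  cy3 -> i4 (or) RAW r6
  cy4 -> i5 (beq) no-port BR/MEM
  cy5 -> i6 (ld) RAW r4
  cy6 -> i7/i8 (mul;xor) 2-wide

ISSUED = 6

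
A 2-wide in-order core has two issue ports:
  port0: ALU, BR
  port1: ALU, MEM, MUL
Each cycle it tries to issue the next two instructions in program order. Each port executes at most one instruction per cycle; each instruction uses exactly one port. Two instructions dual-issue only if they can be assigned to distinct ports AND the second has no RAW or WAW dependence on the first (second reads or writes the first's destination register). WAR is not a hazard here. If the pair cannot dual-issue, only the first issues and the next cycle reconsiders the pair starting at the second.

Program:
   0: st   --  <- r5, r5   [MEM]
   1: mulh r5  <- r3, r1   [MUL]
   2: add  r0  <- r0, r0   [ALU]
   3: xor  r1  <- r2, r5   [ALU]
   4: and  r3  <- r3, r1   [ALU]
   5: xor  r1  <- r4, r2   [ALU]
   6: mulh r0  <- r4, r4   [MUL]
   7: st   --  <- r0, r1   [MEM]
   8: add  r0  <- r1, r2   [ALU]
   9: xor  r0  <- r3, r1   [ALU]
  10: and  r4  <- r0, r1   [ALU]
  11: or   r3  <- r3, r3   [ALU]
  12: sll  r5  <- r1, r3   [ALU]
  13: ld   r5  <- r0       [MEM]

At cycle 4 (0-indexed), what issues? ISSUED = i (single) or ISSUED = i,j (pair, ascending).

  cy0 -> i0 (st.MEM) no-port MEM/MUL
  cy1 -> i1&i2 (mulh.MUL/add.ALU) 2-wide
  cy2 -> i3 (xor.ALU) RAW r1
  cy3 -> i4&i5 (and.ALU/xor.ALU) 2-wide
  cy4 -> i6 (mulh.MUL) no-port MUL/MEM
  cy5 -> i7&i8 (st.MEM/add.ALU) 2-wide
  cy6 -> i9 (xor.ALU) RAW r0
  cy7 -> i10&i11 (and.ALU/or.ALU) 2-wide
  cy8 -> i12 (sll.ALU) WAW r5
  cy9 -> i13 (ld.MEM) tail

ISSUED = 6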